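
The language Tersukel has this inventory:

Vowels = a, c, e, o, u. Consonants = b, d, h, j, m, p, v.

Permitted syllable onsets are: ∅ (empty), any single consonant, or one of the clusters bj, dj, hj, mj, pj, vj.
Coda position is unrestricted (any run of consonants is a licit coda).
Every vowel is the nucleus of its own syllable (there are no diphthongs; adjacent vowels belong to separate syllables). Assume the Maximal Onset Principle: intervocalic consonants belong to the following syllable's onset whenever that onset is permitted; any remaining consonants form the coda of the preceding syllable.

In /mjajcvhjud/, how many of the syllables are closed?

2

Nuclei (vowels): a, c, u → 3 syllables.
/a…c/ gap (V1→V2): /j/ → onset of the next syllable (single consonants are always licit onsets).
/c…u/ gap (V2→V3): cluster /vhj/ — the longest permitted-onset suffix is /hj/; onset = /hj/, preceding coda = /v/.
Putting it together: mja.jcv.hjud.
Classifying each syllable: /mja/ (open), /jcv/ (closed), /hjud/ (closed).
Closed syllables: 2.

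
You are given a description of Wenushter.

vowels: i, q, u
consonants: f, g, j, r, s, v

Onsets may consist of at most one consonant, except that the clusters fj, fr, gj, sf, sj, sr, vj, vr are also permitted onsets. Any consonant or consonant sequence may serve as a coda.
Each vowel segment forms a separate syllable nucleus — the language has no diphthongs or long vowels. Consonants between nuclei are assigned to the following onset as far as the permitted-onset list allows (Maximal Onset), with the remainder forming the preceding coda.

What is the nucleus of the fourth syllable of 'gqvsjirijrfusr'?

u

Nuclei (vowels): q, i, i, u → 4 syllables.
The fourth nucleus (vowel 4 from the left) is /u/.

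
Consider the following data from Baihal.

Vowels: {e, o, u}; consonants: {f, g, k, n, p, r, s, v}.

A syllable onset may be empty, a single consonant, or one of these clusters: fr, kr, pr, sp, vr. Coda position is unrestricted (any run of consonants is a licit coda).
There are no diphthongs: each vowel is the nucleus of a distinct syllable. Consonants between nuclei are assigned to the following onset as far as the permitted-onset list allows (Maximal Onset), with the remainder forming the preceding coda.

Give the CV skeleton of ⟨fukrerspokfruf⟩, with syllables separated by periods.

CV.CCVC.CCVC.CCVC

Nuclei (vowels): u, e, o, u → 4 syllables.
Between /u/ (V1) and /e/ (V2): /kr/ — entire cluster is a permitted onset → onset /kr/, coda ∅.
Between /e/ (V2) and /o/ (V3): /rsp/ splits as /r/ + /sp/ (/sp/ is the longest suffix that is a licit onset).
Between /o/ (V3) and /u/ (V4): cluster /kfr/ — the longest permitted-onset suffix is /fr/; onset = /fr/, preceding coda = /k/.
Syllabification: fu.krer.spok.fruf.
Mapping each syllable to C/V: /fu/ → CV, /krer/ → CCVC, /spok/ → CCVC, /fruf/ → CCVC.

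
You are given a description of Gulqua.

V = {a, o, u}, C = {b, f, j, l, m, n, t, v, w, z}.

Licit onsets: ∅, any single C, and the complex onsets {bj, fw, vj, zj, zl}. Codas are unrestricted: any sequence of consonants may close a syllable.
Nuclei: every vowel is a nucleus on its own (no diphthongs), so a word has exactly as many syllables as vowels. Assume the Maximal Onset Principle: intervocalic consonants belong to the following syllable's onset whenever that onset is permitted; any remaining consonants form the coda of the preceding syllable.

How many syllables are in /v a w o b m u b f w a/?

4

Nuclei (vowels): a, o, u, a → 4 syllables.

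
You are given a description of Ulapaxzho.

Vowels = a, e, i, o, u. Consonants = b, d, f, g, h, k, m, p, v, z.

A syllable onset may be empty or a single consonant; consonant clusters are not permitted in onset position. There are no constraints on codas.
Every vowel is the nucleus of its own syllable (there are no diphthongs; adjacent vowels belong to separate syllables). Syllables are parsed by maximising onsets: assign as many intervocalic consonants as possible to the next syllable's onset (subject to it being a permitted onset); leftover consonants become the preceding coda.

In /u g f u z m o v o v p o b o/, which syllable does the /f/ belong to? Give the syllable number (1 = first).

The vowels are u, u, o, o, o, o — 6 nuclei, so 6 syllables.
Between /u/ (V1) and /u/ (V2): /gf/ splits as /g/ + /f/ (/f/ is the longest suffix that is a licit onset).
Between /u/ (V2) and /o/ (V3): /zm/; trying suffixes from longest down, /m/ is the first permitted one, so coda /z/ | onset /m/.
Between /o/ (V3) and /o/ (V4): /v/ is a single consonant, so it becomes the next onset.
Between /o/ (V4) and /o/ (V5): cluster /vp/ — the longest permitted-onset suffix is /p/; onset = /p/, preceding coda = /v/.
Between /o/ (V5) and /o/ (V6): /b/ is a single consonant, so it becomes the next onset.
Result: ug.fuz.mo.vov.po.bo.
The /f/ is in the onset of syllable 2 (/fuz/).

2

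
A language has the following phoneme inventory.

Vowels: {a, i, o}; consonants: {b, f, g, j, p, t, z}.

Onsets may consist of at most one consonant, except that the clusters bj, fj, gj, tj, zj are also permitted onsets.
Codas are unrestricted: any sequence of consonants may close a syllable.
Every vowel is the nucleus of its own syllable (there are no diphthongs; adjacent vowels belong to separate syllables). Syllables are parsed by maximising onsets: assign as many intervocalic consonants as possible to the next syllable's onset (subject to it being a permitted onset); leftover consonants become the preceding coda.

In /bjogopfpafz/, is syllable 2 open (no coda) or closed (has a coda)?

closed

Vowels present: o, o, a; each is a nucleus, giving 3 syllables.
V1 /o/ – V2 /o/: /g/ is a single consonant, so it becomes the next onset.
V2 /o/ – V3 /a/: /pfp/; trying suffixes from longest down, /p/ is the first permitted one, so coda /pf/ | onset /p/.
Result: bjo.gopf.pafz.
Syllable 2 is /gopf/ with coda /pf/, so it is closed.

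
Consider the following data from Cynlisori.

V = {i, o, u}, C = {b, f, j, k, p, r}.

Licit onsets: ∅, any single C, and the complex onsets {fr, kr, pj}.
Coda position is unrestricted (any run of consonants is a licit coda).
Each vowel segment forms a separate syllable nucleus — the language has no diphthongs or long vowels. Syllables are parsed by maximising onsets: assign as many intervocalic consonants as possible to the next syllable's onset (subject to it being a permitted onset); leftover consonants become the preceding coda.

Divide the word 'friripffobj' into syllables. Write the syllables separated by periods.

fri.ripf.fobj

Nuclei (vowels): i, i, o → 3 syllables.
/i…i/ gap (V1→V2): /r/ is a single consonant, so it becomes the next onset.
/i…o/ gap (V2→V3): cluster /pff/ — the longest permitted-onset suffix is /f/; onset = /f/, preceding coda = /pf/.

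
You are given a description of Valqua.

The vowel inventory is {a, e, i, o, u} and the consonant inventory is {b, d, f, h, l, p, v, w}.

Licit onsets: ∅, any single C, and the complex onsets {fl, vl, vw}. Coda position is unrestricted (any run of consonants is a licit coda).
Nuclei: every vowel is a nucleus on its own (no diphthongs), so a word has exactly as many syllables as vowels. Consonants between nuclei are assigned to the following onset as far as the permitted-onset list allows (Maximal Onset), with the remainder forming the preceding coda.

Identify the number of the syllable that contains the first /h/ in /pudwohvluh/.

2

Vowels present: u, o, u; each is a nucleus, giving 3 syllables.
Between /u/ (V1) and /o/ (V2): cluster /dw/ — the longest permitted-onset suffix is /w/; onset = /w/, preceding coda = /d/.
Between /o/ (V2) and /u/ (V3): /hvl/; trying suffixes from longest down, /vl/ is the first permitted one, so coda /h/ | onset /vl/.
Syllabification: pud.woh.vluh.
The first /h/ is in the coda of syllable 2 (/woh/).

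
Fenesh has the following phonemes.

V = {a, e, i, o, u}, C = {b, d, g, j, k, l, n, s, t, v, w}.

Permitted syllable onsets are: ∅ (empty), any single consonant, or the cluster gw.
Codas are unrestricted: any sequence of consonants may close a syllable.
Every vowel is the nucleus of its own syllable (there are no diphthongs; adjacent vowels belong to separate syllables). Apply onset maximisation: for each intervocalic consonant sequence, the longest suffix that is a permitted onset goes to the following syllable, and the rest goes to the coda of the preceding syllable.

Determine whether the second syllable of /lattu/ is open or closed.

open

The vowels are a, u — 2 nuclei, so 2 syllables.
V1 /a/ – V2 /u/: /tt/ splits as /t/ + /t/ (/t/ is the longest suffix that is a licit onset).
Putting it together: lat.tu.
Syllable 2 is /tu/; it ends in its nucleus with no coda, so it is open.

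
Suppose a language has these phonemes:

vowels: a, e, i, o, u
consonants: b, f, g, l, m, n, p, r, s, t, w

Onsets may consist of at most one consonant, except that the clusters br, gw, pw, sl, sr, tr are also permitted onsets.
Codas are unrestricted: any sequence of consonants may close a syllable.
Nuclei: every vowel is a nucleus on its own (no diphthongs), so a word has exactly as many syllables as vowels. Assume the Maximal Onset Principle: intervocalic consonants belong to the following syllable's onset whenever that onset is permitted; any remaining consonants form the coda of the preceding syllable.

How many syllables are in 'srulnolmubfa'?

Nuclei (vowels): u, o, u, a → 4 syllables.

4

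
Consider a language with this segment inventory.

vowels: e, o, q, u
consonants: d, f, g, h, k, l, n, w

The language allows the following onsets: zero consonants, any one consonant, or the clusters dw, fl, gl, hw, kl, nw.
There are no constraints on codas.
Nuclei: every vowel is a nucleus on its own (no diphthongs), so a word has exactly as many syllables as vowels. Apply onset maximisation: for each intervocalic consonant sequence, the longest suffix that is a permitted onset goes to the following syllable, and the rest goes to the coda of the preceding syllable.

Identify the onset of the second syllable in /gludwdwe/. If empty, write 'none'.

Nuclei (vowels): u, e → 2 syllables.
/u…e/ gap (V1→V2): /dwdw/ — longest licit onset from the right is /dw/, leaving /dw/ as coda.
So the parse is gludw.dwe.
Syllable 2 is /dwe/: onset /dw/, nucleus /e/, coda ∅.

dw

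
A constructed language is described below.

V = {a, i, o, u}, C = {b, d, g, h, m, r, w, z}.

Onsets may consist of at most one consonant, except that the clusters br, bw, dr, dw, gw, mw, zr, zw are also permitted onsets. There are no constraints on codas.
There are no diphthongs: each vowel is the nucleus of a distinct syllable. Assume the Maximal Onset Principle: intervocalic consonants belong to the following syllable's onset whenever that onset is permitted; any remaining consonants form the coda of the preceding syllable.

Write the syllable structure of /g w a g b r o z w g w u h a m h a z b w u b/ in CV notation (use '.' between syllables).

CCVC.CCVCC.CCV.CVC.CVC.CCVC

The vowels are a, o, u, a, a, u — 6 nuclei, so 6 syllables.
σ1/σ2 boundary: /gbr/ — longest licit onset from the right is /br/, leaving /g/ as coda.
σ2/σ3 boundary: /zwgw/ splits as /zw/ + /gw/ (/gw/ is the longest suffix that is a licit onset).
σ3/σ4 boundary: /h/ is a single consonant, so it becomes the next onset.
σ4/σ5 boundary: /mh/ — longest licit onset from the right is /h/, leaving /m/ as coda.
σ5/σ6 boundary: /zbw/ — longest licit onset from the right is /bw/, leaving /z/ as coda.
Putting it together: gwag.brozw.gwu.ham.haz.bwub.
Mapping each syllable to C/V: /gwag/ → CCVC, /brozw/ → CCVCC, /gwu/ → CCV, /ham/ → CVC, /haz/ → CVC, /bwub/ → CCVC.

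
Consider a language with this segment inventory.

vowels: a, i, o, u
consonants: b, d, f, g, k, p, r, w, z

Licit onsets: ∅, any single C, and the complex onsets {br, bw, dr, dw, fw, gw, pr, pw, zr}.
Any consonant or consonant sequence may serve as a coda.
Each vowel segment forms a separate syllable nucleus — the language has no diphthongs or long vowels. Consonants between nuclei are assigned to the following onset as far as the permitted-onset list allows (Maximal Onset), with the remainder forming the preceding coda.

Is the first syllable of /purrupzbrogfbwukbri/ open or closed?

closed

Nuclei (vowels): u, u, o, u, i → 5 syllables.
V1 /u/ – V2 /u/: cluster /rr/ — the longest permitted-onset suffix is /r/; onset = /r/, preceding coda = /r/.
V2 /u/ – V3 /o/: /pzbr/; trying suffixes from longest down, /br/ is the first permitted one, so coda /pz/ | onset /br/.
V3 /o/ – V4 /u/: /gfbw/ splits as /gf/ + /bw/ (/bw/ is the longest suffix that is a licit onset).
V4 /u/ – V5 /i/: /kbr/ — longest licit onset from the right is /br/, leaving /k/ as coda.
Result: pur.rupz.brogf.bwuk.bri.
Syllable 1 is /pur/ with coda /r/, so it is closed.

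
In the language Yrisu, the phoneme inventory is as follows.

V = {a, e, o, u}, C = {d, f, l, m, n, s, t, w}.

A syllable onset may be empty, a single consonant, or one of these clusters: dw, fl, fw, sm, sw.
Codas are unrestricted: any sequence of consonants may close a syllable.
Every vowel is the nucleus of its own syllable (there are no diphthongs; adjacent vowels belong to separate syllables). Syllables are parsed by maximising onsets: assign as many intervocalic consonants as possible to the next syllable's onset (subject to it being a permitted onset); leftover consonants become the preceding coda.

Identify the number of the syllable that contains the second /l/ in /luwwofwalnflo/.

Nuclei (vowels): u, o, a, o → 4 syllables.
/u…o/ gap (V1→V2): /ww/ — longest licit onset from the right is /w/, leaving /w/ as coda.
/o…a/ gap (V2→V3): /fw/ — entire cluster is a permitted onset → onset /fw/, coda ∅.
/a…o/ gap (V3→V4): cluster /lnfl/ — the longest permitted-onset suffix is /fl/; onset = /fl/, preceding coda = /ln/.
So the parse is luw.wo.fwaln.flo.
The second /l/ is in the coda of syllable 3 (/fwaln/).

3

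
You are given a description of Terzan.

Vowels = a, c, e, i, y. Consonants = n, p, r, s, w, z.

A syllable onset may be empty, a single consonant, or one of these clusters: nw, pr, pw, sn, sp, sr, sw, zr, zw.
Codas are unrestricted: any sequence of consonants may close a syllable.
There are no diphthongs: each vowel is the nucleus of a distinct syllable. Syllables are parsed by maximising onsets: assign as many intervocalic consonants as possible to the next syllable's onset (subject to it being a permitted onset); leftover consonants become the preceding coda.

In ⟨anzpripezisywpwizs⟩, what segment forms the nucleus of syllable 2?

Nuclei (vowels): a, i, e, i, y, i → 6 syllables.
The second nucleus (vowel 2 from the left) is /i/.

i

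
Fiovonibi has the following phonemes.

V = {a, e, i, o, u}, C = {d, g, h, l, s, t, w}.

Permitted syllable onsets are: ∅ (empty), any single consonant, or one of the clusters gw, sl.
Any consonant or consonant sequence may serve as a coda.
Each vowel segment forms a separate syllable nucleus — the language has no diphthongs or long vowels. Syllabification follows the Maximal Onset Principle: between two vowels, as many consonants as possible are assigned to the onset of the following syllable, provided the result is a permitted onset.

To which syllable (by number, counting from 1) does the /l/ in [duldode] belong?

Nuclei (vowels): u, o, e → 3 syllables.
/u…o/ gap (V1→V2): cluster /ld/ — the longest permitted-onset suffix is /d/; onset = /d/, preceding coda = /l/.
/o…e/ gap (V2→V3): /d/ is a single consonant, so it becomes the next onset.
Result: dul.do.de.
The /l/ is in the coda of syllable 1 (/dul/).

1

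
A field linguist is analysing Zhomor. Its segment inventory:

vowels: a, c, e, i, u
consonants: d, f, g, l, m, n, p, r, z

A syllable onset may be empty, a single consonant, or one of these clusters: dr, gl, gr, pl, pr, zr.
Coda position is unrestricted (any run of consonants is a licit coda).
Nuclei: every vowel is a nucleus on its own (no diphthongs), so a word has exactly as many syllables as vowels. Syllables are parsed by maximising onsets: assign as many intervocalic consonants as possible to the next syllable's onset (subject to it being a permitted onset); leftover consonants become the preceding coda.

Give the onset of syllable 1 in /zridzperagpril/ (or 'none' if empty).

The vowels are i, e, a, i — 4 nuclei, so 4 syllables.
Between /i/ (V1) and /e/ (V2): cluster /dzp/ — the longest permitted-onset suffix is /p/; onset = /p/, preceding coda = /dz/.
Between /e/ (V2) and /a/ (V3): /r/ is a single consonant, so it becomes the next onset.
Between /a/ (V3) and /i/ (V4): cluster /gpr/ — the longest permitted-onset suffix is /pr/; onset = /pr/, preceding coda = /g/.
Result: zridz.pe.rag.pril.
Syllable 1 is /zridz/: onset /zr/, nucleus /i/, coda /dz/.

zr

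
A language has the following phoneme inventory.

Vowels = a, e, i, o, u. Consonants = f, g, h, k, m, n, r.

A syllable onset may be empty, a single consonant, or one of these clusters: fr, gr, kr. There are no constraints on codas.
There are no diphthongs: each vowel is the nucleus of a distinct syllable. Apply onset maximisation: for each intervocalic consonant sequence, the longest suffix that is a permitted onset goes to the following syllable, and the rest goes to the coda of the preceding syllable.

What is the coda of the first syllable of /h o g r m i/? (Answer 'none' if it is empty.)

The vowels are o, i — 2 nuclei, so 2 syllables.
/o…i/ gap (V1→V2): /grm/; trying suffixes from longest down, /m/ is the first permitted one, so coda /gr/ | onset /m/.
Putting it together: hogr.mi.
Syllable 1 is /hogr/: onset /h/, nucleus /o/, coda /gr/.

gr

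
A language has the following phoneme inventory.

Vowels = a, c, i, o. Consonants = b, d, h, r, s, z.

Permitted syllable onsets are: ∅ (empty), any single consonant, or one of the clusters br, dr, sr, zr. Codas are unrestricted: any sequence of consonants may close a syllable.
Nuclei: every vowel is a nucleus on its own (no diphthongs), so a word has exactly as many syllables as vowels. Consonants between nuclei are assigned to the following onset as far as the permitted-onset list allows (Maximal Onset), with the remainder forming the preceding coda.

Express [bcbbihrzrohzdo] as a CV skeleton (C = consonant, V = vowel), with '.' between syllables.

CVC.CVCC.CCVCC.CV

Vowels present: c, i, o, o; each is a nucleus, giving 4 syllables.
/c…i/ gap (V1→V2): /bb/; trying suffixes from longest down, /b/ is the first permitted one, so coda /b/ | onset /b/.
/i…o/ gap (V2→V3): /hrzr/ — longest licit onset from the right is /zr/, leaving /hr/ as coda.
/o…o/ gap (V3→V4): /hzd/ splits as /hz/ + /d/ (/d/ is the longest suffix that is a licit onset).
Putting it together: bcb.bihr.zrohz.do.
Mapping each syllable to C/V: /bcb/ → CVC, /bihr/ → CVCC, /zrohz/ → CCVCC, /do/ → CV.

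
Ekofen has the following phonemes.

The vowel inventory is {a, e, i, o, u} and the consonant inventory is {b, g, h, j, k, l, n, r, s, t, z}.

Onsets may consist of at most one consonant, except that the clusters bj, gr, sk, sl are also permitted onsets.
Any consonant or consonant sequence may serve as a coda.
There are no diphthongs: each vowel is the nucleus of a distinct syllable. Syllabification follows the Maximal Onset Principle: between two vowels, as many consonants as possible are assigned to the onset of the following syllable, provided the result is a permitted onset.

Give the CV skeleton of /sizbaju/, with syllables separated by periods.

CVC.CV.CV

Nuclei (vowels): i, a, u → 3 syllables.
σ1/σ2 boundary: /zb/ — longest licit onset from the right is /b/, leaving /z/ as coda.
σ2/σ3 boundary: /j/ is a single consonant, so it becomes the next onset.
Result: siz.ba.ju.
Mapping each syllable to C/V: /siz/ → CVC, /ba/ → CV, /ju/ → CV.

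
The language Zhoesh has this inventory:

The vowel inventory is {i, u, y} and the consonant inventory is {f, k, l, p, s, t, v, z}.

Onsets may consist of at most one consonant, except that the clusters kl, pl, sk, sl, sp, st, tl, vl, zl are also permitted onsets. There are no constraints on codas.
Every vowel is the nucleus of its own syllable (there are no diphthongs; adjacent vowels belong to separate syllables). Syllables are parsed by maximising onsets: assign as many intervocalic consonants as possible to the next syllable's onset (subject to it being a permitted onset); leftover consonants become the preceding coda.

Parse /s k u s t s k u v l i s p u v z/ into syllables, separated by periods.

Nuclei (vowels): u, u, i, u → 4 syllables.
V1 /u/ – V2 /u/: /stsk/ splits as /st/ + /sk/ (/sk/ is the longest suffix that is a licit onset).
V2 /u/ – V3 /i/: cluster /vl/ — /vl/ is itself a permitted onset, so the whole cluster goes right; preceding coda = ∅.
V3 /i/ – V4 /u/: /sp/ is a licit onset in full, so it all attaches to the next syllable.

skust.sku.vli.spuvz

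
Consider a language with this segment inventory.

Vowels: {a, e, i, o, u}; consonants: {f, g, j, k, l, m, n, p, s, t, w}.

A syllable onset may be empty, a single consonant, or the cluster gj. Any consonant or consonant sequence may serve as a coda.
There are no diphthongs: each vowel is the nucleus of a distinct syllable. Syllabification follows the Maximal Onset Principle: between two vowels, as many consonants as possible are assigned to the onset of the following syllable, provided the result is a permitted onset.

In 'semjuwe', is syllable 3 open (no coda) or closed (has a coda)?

Nuclei (vowels): e, u, e → 3 syllables.
V1 /e/ – V2 /u/: /mj/ — longest licit onset from the right is /j/, leaving /m/ as coda.
V2 /u/ – V3 /e/: /w/ is a single consonant, so it becomes the next onset.
Result: sem.ju.we.
Syllable 3 is /we/; it ends in its nucleus with no coda, so it is open.

open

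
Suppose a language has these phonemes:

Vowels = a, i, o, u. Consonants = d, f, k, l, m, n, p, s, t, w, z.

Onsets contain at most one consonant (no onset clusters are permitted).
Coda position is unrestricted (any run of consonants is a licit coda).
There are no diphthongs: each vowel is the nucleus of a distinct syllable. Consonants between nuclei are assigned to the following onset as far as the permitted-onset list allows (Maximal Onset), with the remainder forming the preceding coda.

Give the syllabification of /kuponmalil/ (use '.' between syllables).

ku.pon.ma.lil

The vowels are u, o, a, i — 4 nuclei, so 4 syllables.
/u…o/ gap (V1→V2): /p/ → onset of the next syllable (single consonants are always licit onsets).
/o…a/ gap (V2→V3): cluster /nm/ — the longest permitted-onset suffix is /m/; onset = /m/, preceding coda = /n/.
/a…i/ gap (V3→V4): /l/ is a single consonant, so it becomes the next onset.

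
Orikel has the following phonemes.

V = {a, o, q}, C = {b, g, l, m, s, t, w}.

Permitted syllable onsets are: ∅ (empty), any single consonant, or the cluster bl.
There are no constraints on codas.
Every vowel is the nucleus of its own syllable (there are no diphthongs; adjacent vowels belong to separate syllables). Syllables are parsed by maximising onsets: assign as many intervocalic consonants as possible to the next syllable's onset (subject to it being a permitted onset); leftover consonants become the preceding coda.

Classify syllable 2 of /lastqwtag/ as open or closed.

closed

Nuclei (vowels): a, q, a → 3 syllables.
V1 /a/ – V2 /q/: /st/ — longest licit onset from the right is /t/, leaving /s/ as coda.
V2 /q/ – V3 /a/: /wt/; trying suffixes from longest down, /t/ is the first permitted one, so coda /w/ | onset /t/.
Putting it together: las.tqw.tag.
Syllable 2 is /tqw/ with coda /w/, so it is closed.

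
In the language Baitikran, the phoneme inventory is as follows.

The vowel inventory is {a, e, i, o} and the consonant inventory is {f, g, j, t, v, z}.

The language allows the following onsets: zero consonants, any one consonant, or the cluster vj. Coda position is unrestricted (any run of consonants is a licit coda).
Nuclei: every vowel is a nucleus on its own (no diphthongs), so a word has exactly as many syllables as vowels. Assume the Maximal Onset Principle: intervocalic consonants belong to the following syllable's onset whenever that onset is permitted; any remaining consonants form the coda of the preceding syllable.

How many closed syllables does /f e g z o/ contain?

Vowels present: e, o; each is a nucleus, giving 2 syllables.
V1 /e/ – V2 /o/: /gz/ splits as /g/ + /z/ (/z/ is the longest suffix that is a licit onset).
Result: feg.zo.
Classifying each syllable: /feg/ (closed), /zo/ (open).
Closed syllables: 1.

1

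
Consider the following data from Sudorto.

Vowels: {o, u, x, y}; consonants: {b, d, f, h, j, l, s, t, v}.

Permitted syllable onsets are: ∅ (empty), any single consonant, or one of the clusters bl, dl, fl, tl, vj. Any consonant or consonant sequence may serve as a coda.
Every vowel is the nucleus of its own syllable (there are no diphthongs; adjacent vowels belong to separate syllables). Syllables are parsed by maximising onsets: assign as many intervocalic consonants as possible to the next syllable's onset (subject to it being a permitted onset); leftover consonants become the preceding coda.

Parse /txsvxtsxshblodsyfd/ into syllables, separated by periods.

txs.vxt.sxsh.blod.syfd

Nuclei (vowels): x, x, x, o, y → 5 syllables.
Between /x/ (V1) and /x/ (V2): /sv/ splits as /s/ + /v/ (/v/ is the longest suffix that is a licit onset).
Between /x/ (V2) and /x/ (V3): /ts/; trying suffixes from longest down, /s/ is the first permitted one, so coda /t/ | onset /s/.
Between /x/ (V3) and /o/ (V4): /shbl/ splits as /sh/ + /bl/ (/bl/ is the longest suffix that is a licit onset).
Between /o/ (V4) and /y/ (V5): /ds/ — longest licit onset from the right is /s/, leaving /d/ as coda.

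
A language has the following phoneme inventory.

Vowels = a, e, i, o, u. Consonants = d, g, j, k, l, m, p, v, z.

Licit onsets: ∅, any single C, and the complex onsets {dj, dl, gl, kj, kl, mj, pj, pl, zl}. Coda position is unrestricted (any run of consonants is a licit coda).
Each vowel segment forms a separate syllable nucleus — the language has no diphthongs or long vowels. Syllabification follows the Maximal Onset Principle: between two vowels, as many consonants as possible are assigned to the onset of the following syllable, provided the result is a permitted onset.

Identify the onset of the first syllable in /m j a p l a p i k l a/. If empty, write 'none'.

mj

Nuclei (vowels): a, a, i, a → 4 syllables.
V1 /a/ – V2 /a/: cluster /pl/ — /pl/ is itself a permitted onset, so the whole cluster goes right; preceding coda = ∅.
V2 /a/ – V3 /i/: /p/ → onset of the next syllable (single consonants are always licit onsets).
V3 /i/ – V4 /a/: /kl/ — entire cluster is a permitted onset → onset /kl/, coda ∅.
Syllabification: mja.pla.pi.kla.
Syllable 1 is /mja/: onset /mj/, nucleus /a/, coda ∅.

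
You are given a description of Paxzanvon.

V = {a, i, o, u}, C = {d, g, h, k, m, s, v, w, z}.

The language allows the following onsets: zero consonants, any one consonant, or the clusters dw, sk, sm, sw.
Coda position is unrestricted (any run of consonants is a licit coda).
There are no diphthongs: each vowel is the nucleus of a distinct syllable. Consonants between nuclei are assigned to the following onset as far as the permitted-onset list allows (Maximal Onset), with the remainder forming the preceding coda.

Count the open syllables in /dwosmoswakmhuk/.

2

Vowels present: o, o, a, u; each is a nucleus, giving 4 syllables.
/o…o/ gap (V1→V2): cluster /sm/ — /sm/ is itself a permitted onset, so the whole cluster goes right; preceding coda = ∅.
/o…a/ gap (V2→V3): /sw/ — entire cluster is a permitted onset → onset /sw/, coda ∅.
/a…u/ gap (V3→V4): /kmh/; trying suffixes from longest down, /h/ is the first permitted one, so coda /km/ | onset /h/.
Putting it together: dwo.smo.swakm.huk.
Classifying each syllable: /dwo/ (open), /smo/ (open), /swakm/ (closed), /huk/ (closed).
Open syllables: 2.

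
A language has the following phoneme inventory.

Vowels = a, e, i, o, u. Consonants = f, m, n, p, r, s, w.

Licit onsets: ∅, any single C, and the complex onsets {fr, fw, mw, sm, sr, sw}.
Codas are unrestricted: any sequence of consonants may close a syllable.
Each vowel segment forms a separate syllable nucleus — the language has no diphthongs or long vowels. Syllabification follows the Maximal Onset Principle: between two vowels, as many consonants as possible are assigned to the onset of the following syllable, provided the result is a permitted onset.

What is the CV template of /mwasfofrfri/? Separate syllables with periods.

CCVC.CVCC.CCV

Vowels present: a, o, i; each is a nucleus, giving 3 syllables.
Between /a/ (V1) and /o/ (V2): /sf/ — longest licit onset from the right is /f/, leaving /s/ as coda.
Between /o/ (V2) and /i/ (V3): cluster /frfr/ — the longest permitted-onset suffix is /fr/; onset = /fr/, preceding coda = /fr/.
Putting it together: mwas.fofr.fri.
Mapping each syllable to C/V: /mwas/ → CCVC, /fofr/ → CVCC, /fri/ → CCV.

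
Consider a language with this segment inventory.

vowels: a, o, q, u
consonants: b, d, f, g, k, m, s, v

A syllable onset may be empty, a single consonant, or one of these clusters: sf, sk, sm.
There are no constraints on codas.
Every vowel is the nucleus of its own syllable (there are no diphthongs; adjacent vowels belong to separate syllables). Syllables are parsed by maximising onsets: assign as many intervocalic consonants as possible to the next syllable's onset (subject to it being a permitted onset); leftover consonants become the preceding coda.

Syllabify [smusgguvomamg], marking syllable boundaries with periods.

The vowels are u, u, o, a — 4 nuclei, so 4 syllables.
/u…u/ gap (V1→V2): /sgg/ — longest licit onset from the right is /g/, leaving /sg/ as coda.
/u…o/ gap (V2→V3): /v/ → onset of the next syllable (single consonants are always licit onsets).
/o…a/ gap (V3→V4): just /m/ — single C goes to the following onset.

smusg.gu.vo.mamg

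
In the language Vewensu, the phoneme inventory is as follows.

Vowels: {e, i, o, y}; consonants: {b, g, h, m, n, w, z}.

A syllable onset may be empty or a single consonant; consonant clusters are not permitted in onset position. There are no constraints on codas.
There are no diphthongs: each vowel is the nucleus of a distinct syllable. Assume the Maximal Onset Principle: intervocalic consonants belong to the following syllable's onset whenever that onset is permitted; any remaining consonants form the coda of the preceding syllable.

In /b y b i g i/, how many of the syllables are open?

Vowels present: y, i, i; each is a nucleus, giving 3 syllables.
V1 /y/ – V2 /i/: /b/ → onset of the next syllable (single consonants are always licit onsets).
V2 /i/ – V3 /i/: /g/ → onset of the next syllable (single consonants are always licit onsets).
Result: by.bi.gi.
Classifying each syllable: /by/ (open), /bi/ (open), /gi/ (open).
Open syllables: 3.

3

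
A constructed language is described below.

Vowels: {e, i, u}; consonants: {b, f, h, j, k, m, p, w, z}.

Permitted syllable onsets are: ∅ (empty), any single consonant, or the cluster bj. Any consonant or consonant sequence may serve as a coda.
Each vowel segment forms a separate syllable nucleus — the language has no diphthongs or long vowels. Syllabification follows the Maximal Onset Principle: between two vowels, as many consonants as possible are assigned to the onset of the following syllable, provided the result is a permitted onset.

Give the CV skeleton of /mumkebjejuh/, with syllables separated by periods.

The vowels are u, e, e, u — 4 nuclei, so 4 syllables.
σ1/σ2 boundary: /mk/ splits as /m/ + /k/ (/k/ is the longest suffix that is a licit onset).
σ2/σ3 boundary: /bj/ is a licit onset in full, so it all attaches to the next syllable.
σ3/σ4 boundary: just /j/ — single C goes to the following onset.
Putting it together: mum.ke.bje.juh.
Mapping each syllable to C/V: /mum/ → CVC, /ke/ → CV, /bje/ → CCV, /juh/ → CVC.

CVC.CV.CCV.CVC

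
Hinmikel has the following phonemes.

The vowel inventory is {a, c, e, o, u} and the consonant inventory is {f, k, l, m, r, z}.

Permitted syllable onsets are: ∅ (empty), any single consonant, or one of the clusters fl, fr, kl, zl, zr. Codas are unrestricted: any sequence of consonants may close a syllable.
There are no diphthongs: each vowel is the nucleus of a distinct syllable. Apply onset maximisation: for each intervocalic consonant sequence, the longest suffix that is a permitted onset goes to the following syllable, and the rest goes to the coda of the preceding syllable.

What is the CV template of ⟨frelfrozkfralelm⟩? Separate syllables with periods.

Vowels present: e, o, a, e; each is a nucleus, giving 4 syllables.
σ1/σ2 boundary: cluster /lfr/ — the longest permitted-onset suffix is /fr/; onset = /fr/, preceding coda = /l/.
σ2/σ3 boundary: /zkfr/ splits as /zk/ + /fr/ (/fr/ is the longest suffix that is a licit onset).
σ3/σ4 boundary: /l/ → onset of the next syllable (single consonants are always licit onsets).
Syllabification: frel.frozk.fra.lelm.
Mapping each syllable to C/V: /frel/ → CCVC, /frozk/ → CCVCC, /fra/ → CCV, /lelm/ → CVCC.

CCVC.CCVCC.CCV.CVCC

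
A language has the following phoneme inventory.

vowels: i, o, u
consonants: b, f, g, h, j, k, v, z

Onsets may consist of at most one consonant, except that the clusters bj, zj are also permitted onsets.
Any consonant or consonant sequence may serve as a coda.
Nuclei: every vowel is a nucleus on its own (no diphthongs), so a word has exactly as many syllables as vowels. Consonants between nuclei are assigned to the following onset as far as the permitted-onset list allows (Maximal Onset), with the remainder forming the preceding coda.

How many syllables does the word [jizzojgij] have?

3

Nuclei (vowels): i, o, i → 3 syllables.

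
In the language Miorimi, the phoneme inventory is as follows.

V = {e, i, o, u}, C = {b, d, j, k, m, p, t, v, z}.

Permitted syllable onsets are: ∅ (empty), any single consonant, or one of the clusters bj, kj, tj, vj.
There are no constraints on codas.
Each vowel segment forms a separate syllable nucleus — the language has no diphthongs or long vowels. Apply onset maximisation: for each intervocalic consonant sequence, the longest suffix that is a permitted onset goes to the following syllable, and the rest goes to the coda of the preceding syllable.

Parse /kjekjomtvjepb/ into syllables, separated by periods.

kje.kjomt.vjepb

The vowels are e, o, e — 3 nuclei, so 3 syllables.
/e…o/ gap (V1→V2): /kj/ is a licit onset in full, so it all attaches to the next syllable.
/o…e/ gap (V2→V3): /mtvj/; trying suffixes from longest down, /vj/ is the first permitted one, so coda /mt/ | onset /vj/.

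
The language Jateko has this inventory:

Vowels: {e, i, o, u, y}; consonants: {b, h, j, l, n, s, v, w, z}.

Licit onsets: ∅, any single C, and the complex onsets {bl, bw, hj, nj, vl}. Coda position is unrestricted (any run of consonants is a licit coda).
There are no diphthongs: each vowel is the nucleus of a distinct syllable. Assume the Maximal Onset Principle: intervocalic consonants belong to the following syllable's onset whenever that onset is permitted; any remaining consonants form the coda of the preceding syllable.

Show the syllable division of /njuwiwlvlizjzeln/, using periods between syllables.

Vowels present: u, i, i, e; each is a nucleus, giving 4 syllables.
σ1/σ2 boundary: /w/ → onset of the next syllable (single consonants are always licit onsets).
σ2/σ3 boundary: cluster /wlvl/ — the longest permitted-onset suffix is /vl/; onset = /vl/, preceding coda = /wl/.
σ3/σ4 boundary: /zjz/ — longest licit onset from the right is /z/, leaving /zj/ as coda.

nju.wiwl.vlizj.zeln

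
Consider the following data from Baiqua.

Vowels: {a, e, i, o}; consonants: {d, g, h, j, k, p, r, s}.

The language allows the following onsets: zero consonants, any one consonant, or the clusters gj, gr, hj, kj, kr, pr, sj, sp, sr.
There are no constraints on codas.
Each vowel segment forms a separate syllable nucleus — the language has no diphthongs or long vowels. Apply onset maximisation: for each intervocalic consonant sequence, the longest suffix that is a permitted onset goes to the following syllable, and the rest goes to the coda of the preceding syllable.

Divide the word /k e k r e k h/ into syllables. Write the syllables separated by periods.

ke.krekh

Vowels present: e, e; each is a nucleus, giving 2 syllables.
σ1/σ2 boundary: /kr/ is a licit onset in full, so it all attaches to the next syllable.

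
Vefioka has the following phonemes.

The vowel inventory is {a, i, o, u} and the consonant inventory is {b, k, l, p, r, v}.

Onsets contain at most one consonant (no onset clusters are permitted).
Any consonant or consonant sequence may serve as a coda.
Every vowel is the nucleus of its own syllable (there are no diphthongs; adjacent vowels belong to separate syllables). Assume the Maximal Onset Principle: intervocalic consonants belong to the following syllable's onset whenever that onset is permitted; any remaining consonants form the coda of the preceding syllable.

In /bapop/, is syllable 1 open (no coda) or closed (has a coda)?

open

Vowels present: a, o; each is a nucleus, giving 2 syllables.
σ1/σ2 boundary: /p/ is a single consonant, so it becomes the next onset.
So the parse is ba.pop.
Syllable 1 is /ba/; it ends in its nucleus with no coda, so it is open.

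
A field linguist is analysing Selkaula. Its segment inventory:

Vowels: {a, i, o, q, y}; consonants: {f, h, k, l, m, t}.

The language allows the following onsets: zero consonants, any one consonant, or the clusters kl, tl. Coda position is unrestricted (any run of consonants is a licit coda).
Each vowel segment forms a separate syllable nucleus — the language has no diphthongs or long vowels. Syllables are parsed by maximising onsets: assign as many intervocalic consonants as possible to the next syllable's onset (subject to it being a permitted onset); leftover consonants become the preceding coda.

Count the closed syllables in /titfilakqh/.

Vowels present: i, i, a, q; each is a nucleus, giving 4 syllables.
σ1/σ2 boundary: /tf/; trying suffixes from longest down, /f/ is the first permitted one, so coda /t/ | onset /f/.
σ2/σ3 boundary: /l/ → onset of the next syllable (single consonants are always licit onsets).
σ3/σ4 boundary: /k/ is a single consonant, so it becomes the next onset.
So the parse is tit.fi.la.kqh.
Classifying each syllable: /tit/ (closed), /fi/ (open), /la/ (open), /kqh/ (closed).
Closed syllables: 2.

2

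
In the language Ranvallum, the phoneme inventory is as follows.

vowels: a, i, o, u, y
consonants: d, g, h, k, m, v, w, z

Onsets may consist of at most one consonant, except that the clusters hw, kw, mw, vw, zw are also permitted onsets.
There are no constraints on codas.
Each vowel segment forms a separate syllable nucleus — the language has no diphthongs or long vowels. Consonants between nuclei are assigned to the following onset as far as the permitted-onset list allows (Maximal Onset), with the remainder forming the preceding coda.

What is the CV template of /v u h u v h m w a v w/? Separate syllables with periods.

The vowels are u, u, a — 3 nuclei, so 3 syllables.
Between /u/ (V1) and /u/ (V2): /h/ is a single consonant, so it becomes the next onset.
Between /u/ (V2) and /a/ (V3): /vhmw/ — longest licit onset from the right is /mw/, leaving /vh/ as coda.
So the parse is vu.huvh.mwavw.
Mapping each syllable to C/V: /vu/ → CV, /huvh/ → CVCC, /mwavw/ → CCVCC.

CV.CVCC.CCVCC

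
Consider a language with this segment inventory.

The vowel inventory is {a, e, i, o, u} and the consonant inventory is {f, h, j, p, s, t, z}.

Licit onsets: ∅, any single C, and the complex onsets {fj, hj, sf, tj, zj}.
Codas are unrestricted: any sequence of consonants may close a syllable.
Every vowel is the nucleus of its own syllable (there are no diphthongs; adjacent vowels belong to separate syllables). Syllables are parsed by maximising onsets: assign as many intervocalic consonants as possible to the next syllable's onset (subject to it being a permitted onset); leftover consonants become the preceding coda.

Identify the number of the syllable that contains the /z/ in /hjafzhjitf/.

Nuclei (vowels): a, i → 2 syllables.
Between /a/ (V1) and /i/ (V2): /fzhj/ — longest licit onset from the right is /hj/, leaving /fz/ as coda.
Syllabification: hjafz.hjitf.
The /z/ is in the coda of syllable 1 (/hjafz/).

1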